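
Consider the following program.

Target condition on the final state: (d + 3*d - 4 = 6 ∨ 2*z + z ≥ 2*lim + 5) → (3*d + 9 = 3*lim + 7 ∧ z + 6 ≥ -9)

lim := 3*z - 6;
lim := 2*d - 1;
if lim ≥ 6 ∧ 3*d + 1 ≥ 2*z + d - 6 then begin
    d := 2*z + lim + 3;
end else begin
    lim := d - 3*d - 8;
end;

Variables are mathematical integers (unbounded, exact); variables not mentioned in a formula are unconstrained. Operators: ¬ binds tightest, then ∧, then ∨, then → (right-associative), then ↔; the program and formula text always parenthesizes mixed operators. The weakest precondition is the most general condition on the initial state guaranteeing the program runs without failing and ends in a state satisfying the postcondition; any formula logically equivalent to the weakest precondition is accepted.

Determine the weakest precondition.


Working backward. After the program, the postcondition (d + 3*d - 4 = 6 ∨ 2*z + z ≥ 2*lim + 5) → (3*d + 9 = 3*lim + 7 ∧ z + 6 ≥ -9) must hold; in canonical form it is (4*d = 10 ∨ 3*z ≥ 2*lim + 5) → (3*d = 3*lim - 2 ∧ z ≥ -15).
Then branch requires (4*lim + 8*z = -2 ∨ 3*z ≥ 2*lim + 5) → (6*z = -11 ∧ z ≥ -15); else branch requires (4*d = 10 ∨ 4*d + 3*z ≥ -11) → (9*d = -26 ∧ z ≥ -15).
Before the if: ((lim ≥ 6 ∧ 2*d ≥ 2*z - 7) → ((4*lim + 8*z = -2 ∨ 3*z ≥ 2*lim + 5) → (6*z = -11 ∧ z ≥ -15))) ∧ ((¬(lim ≥ 6 ∧ 2*d ≥ 2*z - 7)) → ((4*d = 10 ∨ 4*d + 3*z ≥ -11) → (9*d = -26 ∧ z ≥ -15)))
Before lim := 2*d - 1: ((2*d ≥ 7 ∧ 2*d ≥ 2*z - 7) → ((8*d + 8*z = 2 ∨ 3*z ≥ 4*d + 3) → (6*z = -11 ∧ z ≥ -15))) ∧ ((¬(2*d ≥ 7 ∧ 2*d ≥ 2*z - 7)) → ((4*d = 10 ∨ 4*d + 3*z ≥ -11) → (9*d = -26 ∧ z ≥ -15)))
Before lim := 3*z - 6: ((2*d ≥ 7 ∧ 2*d ≥ 2*z - 7) → ((8*d + 8*z = 2 ∨ 3*z ≥ 4*d + 3) → (6*z = -11 ∧ z ≥ -15))) ∧ ((¬(2*d ≥ 7 ∧ 2*d ≥ 2*z - 7)) → ((4*d = 10 ∨ 4*d + 3*z ≥ -11) → (9*d = -26 ∧ z ≥ -15)))
Answer: WP = ((2*d ≥ 7 ∧ 2*d ≥ 2*z - 7) → ((8*d + 8*z = 2 ∨ 3*z ≥ 4*d + 3) → (6*z = -11 ∧ z ≥ -15))) ∧ ((¬(2*d ≥ 7 ∧ 2*d ≥ 2*z - 7)) → ((4*d = 10 ∨ 4*d + 3*z ≥ -11) → (9*d = -26 ∧ z ≥ -15)))


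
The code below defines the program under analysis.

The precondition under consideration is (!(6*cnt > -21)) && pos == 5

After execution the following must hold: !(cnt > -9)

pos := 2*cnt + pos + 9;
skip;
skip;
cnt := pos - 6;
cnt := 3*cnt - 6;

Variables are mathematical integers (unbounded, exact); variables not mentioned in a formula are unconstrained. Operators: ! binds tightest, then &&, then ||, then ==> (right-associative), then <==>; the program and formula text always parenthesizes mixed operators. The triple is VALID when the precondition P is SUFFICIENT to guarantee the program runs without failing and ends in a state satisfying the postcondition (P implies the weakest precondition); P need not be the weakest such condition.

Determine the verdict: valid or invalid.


Working backward. After the program, !(cnt > -9) must hold.
Before cnt := 3*cnt - 6: !(3*cnt > -3)
Before cnt := pos - 6: !(3*pos > 15)
Before skip: !(3*pos > 15)
Before skip: !(3*pos > 15)
Before pos := 2*cnt + pos + 9: !(6*cnt + 3*pos > -12)
The weakest precondition is !(6*cnt + 3*pos > -12).
Check whether (!(6*cnt > -21)) && pos == 5 implies it.
Countermodel: at the initial state cnt = -4, pos = 5, the precondition holds but the weakest precondition fails.
Answer: invalid


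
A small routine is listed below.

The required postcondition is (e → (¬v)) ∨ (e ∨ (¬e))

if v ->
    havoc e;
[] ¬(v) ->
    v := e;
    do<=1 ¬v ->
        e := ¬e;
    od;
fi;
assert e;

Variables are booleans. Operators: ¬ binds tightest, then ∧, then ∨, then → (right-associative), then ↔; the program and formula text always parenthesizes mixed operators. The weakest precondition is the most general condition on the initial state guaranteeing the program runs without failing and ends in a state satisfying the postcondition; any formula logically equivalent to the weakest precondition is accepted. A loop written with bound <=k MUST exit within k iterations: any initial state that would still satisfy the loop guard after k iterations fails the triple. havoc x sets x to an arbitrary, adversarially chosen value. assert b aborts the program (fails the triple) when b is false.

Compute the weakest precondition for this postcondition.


Working backward. After the program, the postcondition (e → (¬v)) ∨ (e ∨ (¬e)) must hold; in canonical form it is true.
Before assert e: e
Then branch requires false; else branch requires e.
Before the if: (¬v) ∧ ((¬v) → e)
Answer: WP = (¬v) ∧ ((¬v) → e)


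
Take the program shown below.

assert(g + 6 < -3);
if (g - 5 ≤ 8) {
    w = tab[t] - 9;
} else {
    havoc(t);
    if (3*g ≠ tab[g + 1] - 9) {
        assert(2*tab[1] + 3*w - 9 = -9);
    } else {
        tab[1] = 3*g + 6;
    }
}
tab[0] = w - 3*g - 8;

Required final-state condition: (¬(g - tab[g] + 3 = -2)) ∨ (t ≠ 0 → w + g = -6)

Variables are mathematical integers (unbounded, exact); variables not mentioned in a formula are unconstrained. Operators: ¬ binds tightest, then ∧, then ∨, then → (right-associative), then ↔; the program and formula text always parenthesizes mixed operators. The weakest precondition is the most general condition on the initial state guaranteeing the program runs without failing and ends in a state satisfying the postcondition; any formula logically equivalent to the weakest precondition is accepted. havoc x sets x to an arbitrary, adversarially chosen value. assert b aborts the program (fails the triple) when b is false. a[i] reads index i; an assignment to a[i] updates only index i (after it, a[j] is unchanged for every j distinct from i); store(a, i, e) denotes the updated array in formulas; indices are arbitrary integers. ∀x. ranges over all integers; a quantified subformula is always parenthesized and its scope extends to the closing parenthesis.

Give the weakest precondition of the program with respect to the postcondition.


Working backward. After the program, the postcondition (¬(g - tab[g] + 3 = -2)) ∨ (t ≠ 0 → w + g = -6) must hold; in canonical form it is (¬(g = tab[g] - 5)) ∨ (t ≠ 0 → g + w = -6).
Before tab[0] := w - 3*g - 8: (¬(g = store(tab, 0, -3*g + w - 8)[g] - 5)) ∨ (t ≠ 0 → g + w = -6)
Then branch requires (¬(g = store(tab, 0, tab[t] - 3*g - 17)[g] - 5)) ∨ (t ≠ 0 → tab[t] + g = 3); else branch requires ∀t_1. ((3*g ≠ tab[g + 1] - 9 → (2*tab[1] + 3*w = 0 ∧ ((¬(g = store(tab, 0, -3*g + w - 8)[g] - 5)) ∨ (t_1 ≠ 0 → g + w = -6)))) ∧ ((¬(3*g ≠ tab[g + 1] - 9)) → ((¬(g = store(store(tab, 1, 3*g + 6), 0, -3*g + w - 8)[g] - 5)) ∨ (t_1 ≠ 0 → g + w = -6)))).
Before the if: (g ≤ 13 → ((¬(g = store(tab, 0, tab[t] - 3*g - 17)[g] - 5)) ∨ (t ≠ 0 → tab[t] + g = 3))) ∧ ((¬(g ≤ 13)) → (∀t_1. ((3*g ≠ tab[g + 1] - 9 → (2*tab[1] + 3*w = 0 ∧ ((¬(g = store(tab, 0, -3*g + w - 8)[g] - 5)) ∨ (t_1 ≠ 0 → g + w = -6)))) ∧ ((¬(3*g ≠ tab[g + 1] - 9)) → ((¬(g = store(store(tab, 1, 3*g + 6), 0, -3*g + w - 8)[g] - 5)) ∨ (t_1 ≠ 0 → g + w = -6))))))
Before assert g + 6 < -3: g < -9 ∧ (g ≤ 13 → ((¬(g = store(tab, 0, tab[t] - 3*g - 17)[g] - 5)) ∨ (t ≠ 0 → tab[t] + g = 3))) ∧ ((¬(g ≤ 13)) → (∀t_1. ((3*g ≠ tab[g + 1] - 9 → (2*tab[1] + 3*w = 0 ∧ ((¬(g = store(tab, 0, -3*g + w - 8)[g] - 5)) ∨ (t_1 ≠ 0 → g + w = -6)))) ∧ ((¬(3*g ≠ tab[g + 1] - 9)) → ((¬(g = store(store(tab, 1, 3*g + 6), 0, -3*g + w - 8)[g] - 5)) ∨ (t_1 ≠ 0 → g + w = -6))))))
Answer: WP = g < -9 ∧ (g ≤ 13 → ((¬(g = store(tab, 0, tab[t] - 3*g - 17)[g] - 5)) ∨ (t ≠ 0 → tab[t] + g = 3))) ∧ ((¬(g ≤ 13)) → (∀t_1. ((3*g ≠ tab[g + 1] - 9 → (2*tab[1] + 3*w = 0 ∧ ((¬(g = store(tab, 0, -3*g + w - 8)[g] - 5)) ∨ (t_1 ≠ 0 → g + w = -6)))) ∧ ((¬(3*g ≠ tab[g + 1] - 9)) → ((¬(g = store(store(tab, 1, 3*g + 6), 0, -3*g + w - 8)[g] - 5)) ∨ (t_1 ≠ 0 → g + w = -6))))))


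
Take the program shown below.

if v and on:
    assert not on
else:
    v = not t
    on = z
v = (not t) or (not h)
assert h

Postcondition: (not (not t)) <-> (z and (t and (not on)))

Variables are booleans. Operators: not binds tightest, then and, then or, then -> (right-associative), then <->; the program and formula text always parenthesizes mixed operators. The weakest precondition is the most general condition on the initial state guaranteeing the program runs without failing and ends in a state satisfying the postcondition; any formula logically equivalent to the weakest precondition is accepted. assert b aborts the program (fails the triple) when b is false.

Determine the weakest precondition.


Working backward. After the program, the postcondition (not (not t)) <-> (z and (t and (not on))) must hold; in canonical form it is t <-> (z and t and (not on)).
Before assert h: h and (t <-> (z and t and (not on)))
Before v := (not t) or (not h): h and (t <-> (z and t and (not on)))
Then branch requires (not on) and h and (t <-> (z and t and (not on))); else branch requires h and (not t).
Before the if: ((v and on) -> ((not on) and h and (t <-> (z and t and (not on))))) and ((not (v and on)) -> (h and (not t)))
Answer: WP = ((v and on) -> ((not on) and h and (t <-> (z and t and (not on))))) and ((not (v and on)) -> (h and (not t)))


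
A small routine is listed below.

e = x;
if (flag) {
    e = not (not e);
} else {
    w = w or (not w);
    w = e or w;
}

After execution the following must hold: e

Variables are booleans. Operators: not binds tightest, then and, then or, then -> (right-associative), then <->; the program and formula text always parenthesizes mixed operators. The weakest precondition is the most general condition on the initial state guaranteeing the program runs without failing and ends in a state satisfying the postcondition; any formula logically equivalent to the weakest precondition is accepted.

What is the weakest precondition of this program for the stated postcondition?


Working backward. After the program, e must hold.
Then branch requires e; else branch requires e.
Before the if: (flag -> e) and ((not flag) -> e)
Before e := x: (flag -> x) and ((not flag) -> x)
Answer: WP = (flag -> x) and ((not flag) -> x)


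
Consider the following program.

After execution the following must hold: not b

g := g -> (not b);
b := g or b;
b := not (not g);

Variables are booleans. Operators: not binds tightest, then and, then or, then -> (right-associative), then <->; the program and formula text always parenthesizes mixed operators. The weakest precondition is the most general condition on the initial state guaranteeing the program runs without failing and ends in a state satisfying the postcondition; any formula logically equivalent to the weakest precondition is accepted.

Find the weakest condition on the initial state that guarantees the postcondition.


Working backward. After the program, not b must hold.
Before b := not (not g): not g
Before b := g or b: not g
Before g := g -> (not b): not (g -> (not b))
Answer: WP = not (g -> (not b))


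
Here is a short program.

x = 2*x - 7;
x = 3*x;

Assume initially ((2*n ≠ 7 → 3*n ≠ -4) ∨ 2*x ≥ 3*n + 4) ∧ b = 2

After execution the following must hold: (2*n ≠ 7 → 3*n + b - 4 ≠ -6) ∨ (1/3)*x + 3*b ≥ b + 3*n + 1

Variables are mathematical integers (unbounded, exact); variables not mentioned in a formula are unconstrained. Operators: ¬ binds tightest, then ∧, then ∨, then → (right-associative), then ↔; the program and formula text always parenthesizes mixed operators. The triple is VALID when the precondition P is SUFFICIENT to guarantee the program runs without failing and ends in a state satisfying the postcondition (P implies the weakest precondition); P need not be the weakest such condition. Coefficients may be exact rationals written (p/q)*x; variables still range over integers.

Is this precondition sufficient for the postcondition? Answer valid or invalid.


Working backward. After the program, the postcondition (2*n ≠ 7 → 3*n + b - 4 ≠ -6) ∨ (1/3)*x + 3*b ≥ b + 3*n + 1 must hold; in canonical form it is (2*n ≠ 7 → b + 3*n ≠ -2) ∨ 2*b + (1/3)*x ≥ 3*n + 1.
Before x := 3*x: (2*n ≠ 7 → b + 3*n ≠ -2) ∨ 2*b + x ≥ 3*n + 1
Before x := 2*x - 7: (2*n ≠ 7 → b + 3*n ≠ -2) ∨ 2*b + 2*x ≥ 3*n + 8
The weakest precondition is (2*n ≠ 7 → b + 3*n ≠ -2) ∨ 2*b + 2*x ≥ 3*n + 8.
Check whether ((2*n ≠ 7 → 3*n ≠ -4) ∨ 2*x ≥ 3*n + 4) ∧ b = 2 implies it.
Every state satisfying the precondition satisfies the weakest precondition: the implication holds.
Answer: valid


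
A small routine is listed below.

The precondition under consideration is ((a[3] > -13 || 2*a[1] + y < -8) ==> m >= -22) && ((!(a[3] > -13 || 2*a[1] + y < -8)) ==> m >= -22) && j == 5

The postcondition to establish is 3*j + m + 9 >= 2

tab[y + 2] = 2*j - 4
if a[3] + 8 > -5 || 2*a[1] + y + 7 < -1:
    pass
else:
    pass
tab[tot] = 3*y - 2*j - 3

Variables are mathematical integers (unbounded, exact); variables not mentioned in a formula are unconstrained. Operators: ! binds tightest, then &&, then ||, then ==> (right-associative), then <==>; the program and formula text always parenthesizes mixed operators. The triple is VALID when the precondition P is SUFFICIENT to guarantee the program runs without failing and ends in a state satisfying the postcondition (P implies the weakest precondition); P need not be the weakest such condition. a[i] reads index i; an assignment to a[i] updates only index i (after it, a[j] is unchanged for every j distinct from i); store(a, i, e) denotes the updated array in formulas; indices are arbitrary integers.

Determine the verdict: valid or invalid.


Working backward. After the program, the postcondition 3*j + m + 9 >= 2 must hold; in canonical form it is 3*j + m >= -7.
Before tab[tot] := 3*y - 2*j - 3: 3*j + m >= -7
Then branch requires 3*j + m >= -7; else branch requires 3*j + m >= -7.
Before the if: ((a[3] > -13 || 2*a[1] + y < -8) ==> 3*j + m >= -7) && ((!(a[3] > -13 || 2*a[1] + y < -8)) ==> 3*j + m >= -7)
Before tab[y + 2] := 2*j - 4: ((a[3] > -13 || 2*a[1] + y < -8) ==> 3*j + m >= -7) && ((!(a[3] > -13 || 2*a[1] + y < -8)) ==> 3*j + m >= -7)
The weakest precondition is ((a[3] > -13 || 2*a[1] + y < -8) ==> 3*j + m >= -7) && ((!(a[3] > -13 || 2*a[1] + y < -8)) ==> 3*j + m >= -7).
Check whether ((a[3] > -13 || 2*a[1] + y < -8) ==> m >= -22) && ((!(a[3] > -13 || 2*a[1] + y < -8)) ==> m >= -22) && j == 5 implies it.
Every state satisfying the precondition satisfies the weakest precondition: the implication holds.
Answer: valid


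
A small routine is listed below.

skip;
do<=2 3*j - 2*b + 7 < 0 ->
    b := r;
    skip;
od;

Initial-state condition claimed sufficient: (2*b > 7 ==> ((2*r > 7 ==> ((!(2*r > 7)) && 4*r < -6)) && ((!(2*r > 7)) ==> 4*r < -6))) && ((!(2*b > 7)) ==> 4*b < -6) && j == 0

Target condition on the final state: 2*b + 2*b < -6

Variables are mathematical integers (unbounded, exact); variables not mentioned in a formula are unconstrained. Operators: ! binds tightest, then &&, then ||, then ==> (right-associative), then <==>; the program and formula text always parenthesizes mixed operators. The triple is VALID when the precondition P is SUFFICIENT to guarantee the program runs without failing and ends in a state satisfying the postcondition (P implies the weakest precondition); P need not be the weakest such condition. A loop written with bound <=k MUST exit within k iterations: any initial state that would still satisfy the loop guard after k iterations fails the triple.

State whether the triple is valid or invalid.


Working backward. After the program, the postcondition 2*b + 2*b < -6 must hold; in canonical form it is 4*b < -6.
Before the loop (bound <=2), unroll the exhaustion recursion (WP_0 = exit-now case; WP_j = one more guarded iteration, up to j = 2):
  WP_0: (!(3*j < 2*b - 7)) && 4*b < -6
  WP_1: (3*j < 2*b - 7 ==> ((!(3*j < 2*r - 7)) && 4*r < -6)) && ((!(3*j < 2*b - 7)) ==> 4*b < -6)
  WP_2: (3*j < 2*b - 7 ==> ((3*j < 2*r - 7 ==> ((!(3*j < 2*r - 7)) && 4*r < -6)) && ((!(3*j < 2*r - 7)) ==> 4*r < -6))) && ((!(3*j < 2*b - 7)) ==> 4*b < -6)
So before the loop: (3*j < 2*b - 7 ==> ((3*j < 2*r - 7 ==> ((!(3*j < 2*r - 7)) && 4*r < -6)) && ((!(3*j < 2*r - 7)) ==> 4*r < -6))) && ((!(3*j < 2*b - 7)) ==> 4*b < -6)
Before skip: (3*j < 2*b - 7 ==> ((3*j < 2*r - 7 ==> ((!(3*j < 2*r - 7)) && 4*r < -6)) && ((!(3*j < 2*r - 7)) ==> 4*r < -6))) && ((!(3*j < 2*b - 7)) ==> 4*b < -6)
The weakest precondition is (3*j < 2*b - 7 ==> ((3*j < 2*r - 7 ==> ((!(3*j < 2*r - 7)) && 4*r < -6)) && ((!(3*j < 2*r - 7)) ==> 4*r < -6))) && ((!(3*j < 2*b - 7)) ==> 4*b < -6).
Check whether (2*b > 7 ==> ((2*r > 7 ==> ((!(2*r > 7)) && 4*r < -6)) && ((!(2*r > 7)) ==> 4*r < -6))) && ((!(2*b > 7)) ==> 4*b < -6) && j == 0 implies it.
Every state satisfying the precondition satisfies the weakest precondition: the implication holds.
Answer: valid


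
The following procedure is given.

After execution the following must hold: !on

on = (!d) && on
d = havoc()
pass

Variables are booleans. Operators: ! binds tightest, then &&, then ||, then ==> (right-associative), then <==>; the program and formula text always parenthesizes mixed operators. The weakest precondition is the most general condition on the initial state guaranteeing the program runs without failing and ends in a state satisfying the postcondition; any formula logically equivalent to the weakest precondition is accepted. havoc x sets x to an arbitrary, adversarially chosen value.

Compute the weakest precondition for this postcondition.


Working backward. After the program, !on must hold.
Before skip: !on
Before havoc d: !on
Before on := (!d) && on: !((!d) && on)
Answer: WP = !((!d) && on)


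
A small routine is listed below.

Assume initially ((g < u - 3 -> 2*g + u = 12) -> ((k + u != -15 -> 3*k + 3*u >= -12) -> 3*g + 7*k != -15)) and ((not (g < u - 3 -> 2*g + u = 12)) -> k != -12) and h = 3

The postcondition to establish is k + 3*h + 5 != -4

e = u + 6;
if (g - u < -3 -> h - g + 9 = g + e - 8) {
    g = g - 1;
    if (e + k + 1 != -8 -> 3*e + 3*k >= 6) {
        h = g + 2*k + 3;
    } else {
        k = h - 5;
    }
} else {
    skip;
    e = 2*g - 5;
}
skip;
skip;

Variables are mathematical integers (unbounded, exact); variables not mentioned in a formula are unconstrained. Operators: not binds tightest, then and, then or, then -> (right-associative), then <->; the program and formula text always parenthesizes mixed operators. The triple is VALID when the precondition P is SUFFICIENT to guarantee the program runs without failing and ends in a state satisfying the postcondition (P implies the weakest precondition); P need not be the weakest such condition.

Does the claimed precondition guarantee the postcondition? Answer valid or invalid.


Working backward. After the program, the postcondition k + 3*h + 5 != -4 must hold; in canonical form it is 3*h + k != -9.
Before skip: 3*h + k != -9
Before skip: 3*h + k != -9
Then branch requires ((e + k != -9 -> 3*e + 3*k >= 6) -> 3*g + 7*k != -15) and ((not (e + k != -9 -> 3*e + 3*k >= 6)) -> 4*h != -4); else branch requires 3*h + k != -9.
Before the if: ((g < u - 3 -> h = e + 2*g - 17) -> (((e + k != -9 -> 3*e + 3*k >= 6) -> 3*g + 7*k != -15) and ((not (e + k != -9 -> 3*e + 3*k >= 6)) -> 4*h != -4))) and ((not (g < u - 3 -> h = e + 2*g - 17)) -> 3*h + k != -9)
Before e := u + 6: ((g < u - 3 -> h = 2*g + u - 11) -> (((k + u != -15 -> 3*k + 3*u >= -12) -> 3*g + 7*k != -15) and ((not (k + u != -15 -> 3*k + 3*u >= -12)) -> 4*h != -4))) and ((not (g < u - 3 -> h = 2*g + u - 11)) -> 3*h + k != -9)
The weakest precondition is ((g < u - 3 -> h = 2*g + u - 11) -> (((k + u != -15 -> 3*k + 3*u >= -12) -> 3*g + 7*k != -15) and ((not (k + u != -15 -> 3*k + 3*u >= -12)) -> 4*h != -4))) and ((not (g < u - 3 -> h = 2*g + u - 11)) -> 3*h + k != -9).
Check whether ((g < u - 3 -> 2*g + u = 12) -> ((k + u != -15 -> 3*k + 3*u >= -12) -> 3*g + 7*k != -15)) and ((not (g < u - 3 -> 2*g + u = 12)) -> k != -12) and h = 3 implies it.
Countermodel: at the initial state g = -4, h = 3, k = -18, u = 0, the precondition holds but the weakest precondition fails.
Answer: invalid


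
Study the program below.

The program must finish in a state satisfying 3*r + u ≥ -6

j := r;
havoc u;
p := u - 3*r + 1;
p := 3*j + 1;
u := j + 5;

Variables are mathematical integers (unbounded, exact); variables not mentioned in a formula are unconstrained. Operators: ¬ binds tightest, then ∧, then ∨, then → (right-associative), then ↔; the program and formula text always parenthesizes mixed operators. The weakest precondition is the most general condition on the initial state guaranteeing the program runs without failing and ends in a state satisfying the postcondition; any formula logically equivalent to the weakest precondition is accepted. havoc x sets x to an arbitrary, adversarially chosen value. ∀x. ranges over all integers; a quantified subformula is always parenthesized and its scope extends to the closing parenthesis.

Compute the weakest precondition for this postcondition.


Working backward. After the program, 3*r + u ≥ -6 must hold.
Before u := j + 5: j + 3*r ≥ -11
Before p := 3*j + 1: j + 3*r ≥ -11
Before p := u - 3*r + 1: j + 3*r ≥ -11
Before havoc u: j + 3*r ≥ -11
Before j := r: 4*r ≥ -11
Answer: WP = 4*r ≥ -11


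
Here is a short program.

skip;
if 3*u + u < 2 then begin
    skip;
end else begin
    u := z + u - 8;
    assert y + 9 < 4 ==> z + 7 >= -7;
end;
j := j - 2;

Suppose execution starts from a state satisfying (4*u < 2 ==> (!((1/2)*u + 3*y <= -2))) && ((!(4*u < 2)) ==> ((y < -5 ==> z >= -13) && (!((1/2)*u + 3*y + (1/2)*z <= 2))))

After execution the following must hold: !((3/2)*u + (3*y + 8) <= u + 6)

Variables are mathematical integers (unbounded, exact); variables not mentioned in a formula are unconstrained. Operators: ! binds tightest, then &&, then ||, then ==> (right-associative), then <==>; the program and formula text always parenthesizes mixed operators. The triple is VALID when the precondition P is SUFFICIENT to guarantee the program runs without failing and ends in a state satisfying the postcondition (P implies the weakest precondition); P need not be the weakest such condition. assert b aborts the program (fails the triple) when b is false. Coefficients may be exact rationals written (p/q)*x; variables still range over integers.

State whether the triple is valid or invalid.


Working backward. After the program, the postcondition !((3/2)*u + (3*y + 8) <= u + 6) must hold; in canonical form it is !((1/2)*u + 3*y <= -2).
Before j := j - 2: !((1/2)*u + 3*y <= -2)
Then branch requires !((1/2)*u + 3*y <= -2); else branch requires (y < -5 ==> z >= -14) && (!((1/2)*u + 3*y + (1/2)*z <= 2)).
Before the if: (4*u < 2 ==> (!((1/2)*u + 3*y <= -2))) && ((!(4*u < 2)) ==> ((y < -5 ==> z >= -14) && (!((1/2)*u + 3*y + (1/2)*z <= 2))))
Before skip: (4*u < 2 ==> (!((1/2)*u + 3*y <= -2))) && ((!(4*u < 2)) ==> ((y < -5 ==> z >= -14) && (!((1/2)*u + 3*y + (1/2)*z <= 2))))
The weakest precondition is (4*u < 2 ==> (!((1/2)*u + 3*y <= -2))) && ((!(4*u < 2)) ==> ((y < -5 ==> z >= -14) && (!((1/2)*u + 3*y + (1/2)*z <= 2)))).
Check whether (4*u < 2 ==> (!((1/2)*u + 3*y <= -2))) && ((!(4*u < 2)) ==> ((y < -5 ==> z >= -13) && (!((1/2)*u + 3*y + (1/2)*z <= 2)))) implies it.
Every state satisfying the precondition satisfies the weakest precondition: the implication holds.
Answer: valid


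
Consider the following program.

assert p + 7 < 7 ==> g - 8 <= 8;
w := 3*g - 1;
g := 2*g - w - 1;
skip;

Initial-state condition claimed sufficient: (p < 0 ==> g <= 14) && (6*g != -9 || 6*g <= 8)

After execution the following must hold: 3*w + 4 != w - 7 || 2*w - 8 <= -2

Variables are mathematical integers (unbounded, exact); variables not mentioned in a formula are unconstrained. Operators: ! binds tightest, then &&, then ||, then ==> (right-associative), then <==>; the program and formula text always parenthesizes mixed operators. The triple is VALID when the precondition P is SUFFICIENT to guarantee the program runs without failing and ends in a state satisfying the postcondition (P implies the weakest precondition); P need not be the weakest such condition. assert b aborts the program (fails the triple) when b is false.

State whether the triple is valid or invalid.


Working backward. After the program, the postcondition 3*w + 4 != w - 7 || 2*w - 8 <= -2 must hold; in canonical form it is 2*w != -11 || 2*w <= 6.
Before skip: 2*w != -11 || 2*w <= 6
Before g := 2*g - w - 1: 2*w != -11 || 2*w <= 6
Before w := 3*g - 1: 6*g != -9 || 6*g <= 8
Before assert p + 7 < 7 ==> g - 8 <= 8: (p < 0 ==> g <= 16) && (6*g != -9 || 6*g <= 8)
The weakest precondition is (p < 0 ==> g <= 16) && (6*g != -9 || 6*g <= 8).
Check whether (p < 0 ==> g <= 14) && (6*g != -9 || 6*g <= 8) implies it.
Every state satisfying the precondition satisfies the weakest precondition: the implication holds.
Answer: valid


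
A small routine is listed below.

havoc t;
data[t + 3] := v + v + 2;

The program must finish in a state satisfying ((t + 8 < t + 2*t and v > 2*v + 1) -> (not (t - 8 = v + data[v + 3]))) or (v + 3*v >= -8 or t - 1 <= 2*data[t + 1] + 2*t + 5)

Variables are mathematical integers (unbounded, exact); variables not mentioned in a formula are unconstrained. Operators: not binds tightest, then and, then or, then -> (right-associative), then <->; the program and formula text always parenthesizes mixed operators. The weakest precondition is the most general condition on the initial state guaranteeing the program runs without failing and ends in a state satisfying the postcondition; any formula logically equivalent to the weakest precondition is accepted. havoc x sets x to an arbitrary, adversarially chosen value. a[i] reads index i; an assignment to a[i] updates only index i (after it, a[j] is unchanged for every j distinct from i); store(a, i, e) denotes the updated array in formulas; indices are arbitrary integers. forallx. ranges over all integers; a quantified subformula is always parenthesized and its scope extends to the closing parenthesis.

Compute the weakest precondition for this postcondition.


Working backward. After the program, the postcondition ((t + 8 < t + 2*t and v > 2*v + 1) -> (not (t - 8 = v + data[v + 3]))) or (v + 3*v >= -8 or t - 1 <= 2*data[t + 1] + 2*t + 5) must hold; in canonical form it is ((2*t > 8 and v < -1) -> (not (t = data[v + 3] + v + 8))) or 4*v >= -8 or 2*data[t + 1] + t >= -6.
Before data[t + 3] := v + v + 2: ((2*t > 8 and v < -1) -> (not (t = store(data, t + 3, 2*v + 2)[v + 3] + v + 8))) or 4*v >= -8 or 2*store(data, t + 3, 2*v + 2)[t + 1] + t >= -6
Before havoc t: forall t_1. (((2*t_1 > 8 and v < -1) -> (not (t_1 = store(data, t_1 + 3, 2*v + 2)[v + 3] + v + 8))) or 4*v >= -8 or 2*store(data, t_1 + 3, 2*v + 2)[t_1 + 1] + t_1 >= -6)
Answer: WP = forall t_1. (((2*t_1 > 8 and v < -1) -> (not (t_1 = store(data, t_1 + 3, 2*v + 2)[v + 3] + v + 8))) or 4*v >= -8 or 2*store(data, t_1 + 3, 2*v + 2)[t_1 + 1] + t_1 >= -6)


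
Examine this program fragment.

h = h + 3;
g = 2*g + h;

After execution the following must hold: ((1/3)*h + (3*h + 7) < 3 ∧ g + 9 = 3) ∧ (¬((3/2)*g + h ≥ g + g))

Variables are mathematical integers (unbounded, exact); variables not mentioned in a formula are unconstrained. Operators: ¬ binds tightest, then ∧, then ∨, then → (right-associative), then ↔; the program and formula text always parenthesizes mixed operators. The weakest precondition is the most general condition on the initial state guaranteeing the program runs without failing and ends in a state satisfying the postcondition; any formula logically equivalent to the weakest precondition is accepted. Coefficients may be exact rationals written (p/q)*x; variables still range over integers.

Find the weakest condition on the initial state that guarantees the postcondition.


Working backward. After the program, the postcondition ((1/3)*h + (3*h + 7) < 3 ∧ g + 9 = 3) ∧ (¬((3/2)*g + h ≥ g + g)) must hold; in canonical form it is (10/3)*h < -4 ∧ g = -6 ∧ (¬(h ≥ (1/2)*g)).
Before g := 2*g + h: (10/3)*h < -4 ∧ 2*g + h = -6 ∧ (¬((1/2)*h ≥ g))
Before h := h + 3: (10/3)*h < -14 ∧ 2*g + h = -9 ∧ (¬((1/2)*h ≥ g - 3/2))
Answer: WP = (10/3)*h < -14 ∧ 2*g + h = -9 ∧ (¬((1/2)*h ≥ g - 3/2))


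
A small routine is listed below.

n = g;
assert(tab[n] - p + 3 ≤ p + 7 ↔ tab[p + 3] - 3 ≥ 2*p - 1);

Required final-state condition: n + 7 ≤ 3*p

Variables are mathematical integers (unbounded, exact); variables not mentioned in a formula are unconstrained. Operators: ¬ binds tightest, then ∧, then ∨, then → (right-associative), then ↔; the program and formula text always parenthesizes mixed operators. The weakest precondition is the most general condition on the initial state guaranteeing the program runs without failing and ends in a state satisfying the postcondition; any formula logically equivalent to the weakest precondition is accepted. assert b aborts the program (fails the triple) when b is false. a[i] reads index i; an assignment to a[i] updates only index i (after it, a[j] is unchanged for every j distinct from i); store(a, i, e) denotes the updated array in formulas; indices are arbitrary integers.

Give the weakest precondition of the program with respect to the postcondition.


Working backward. After the program, the postcondition n + 7 ≤ 3*p must hold; in canonical form it is n ≤ 3*p - 7.
Before assert tab[n] - p + 3 ≤ p + 7 ↔ tab[p + 3] - 3 ≥ 2*p - 1: (tab[n] ≤ 2*p + 4 ↔ tab[p + 3] ≥ 2*p + 2) ∧ n ≤ 3*p - 7
Before n := g: (tab[g] ≤ 2*p + 4 ↔ tab[p + 3] ≥ 2*p + 2) ∧ g ≤ 3*p - 7
Answer: WP = (tab[g] ≤ 2*p + 4 ↔ tab[p + 3] ≥ 2*p + 2) ∧ g ≤ 3*p - 7


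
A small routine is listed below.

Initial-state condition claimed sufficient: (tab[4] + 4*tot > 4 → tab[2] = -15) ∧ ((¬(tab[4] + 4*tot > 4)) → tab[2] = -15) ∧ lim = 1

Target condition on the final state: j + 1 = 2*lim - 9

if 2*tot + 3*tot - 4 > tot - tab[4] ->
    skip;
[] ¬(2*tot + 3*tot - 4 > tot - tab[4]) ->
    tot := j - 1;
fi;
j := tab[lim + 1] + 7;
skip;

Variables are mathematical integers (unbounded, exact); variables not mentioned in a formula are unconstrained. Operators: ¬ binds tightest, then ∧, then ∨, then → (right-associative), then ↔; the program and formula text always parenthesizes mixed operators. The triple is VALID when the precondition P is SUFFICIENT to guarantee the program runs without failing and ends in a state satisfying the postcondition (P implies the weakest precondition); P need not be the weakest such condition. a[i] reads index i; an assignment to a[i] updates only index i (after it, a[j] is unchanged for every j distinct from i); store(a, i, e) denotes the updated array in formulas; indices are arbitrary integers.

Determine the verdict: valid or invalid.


Working backward. After the program, the postcondition j + 1 = 2*lim - 9 must hold; in canonical form it is j = 2*lim - 10.
Before skip: j = 2*lim - 10
Before j := tab[lim + 1] + 7: tab[lim + 1] = 2*lim - 17
Then branch requires tab[lim + 1] = 2*lim - 17; else branch requires tab[lim + 1] = 2*lim - 17.
Before the if: (tab[4] + 4*tot > 4 → tab[lim + 1] = 2*lim - 17) ∧ ((¬(tab[4] + 4*tot > 4)) → tab[lim + 1] = 2*lim - 17)
The weakest precondition is (tab[4] + 4*tot > 4 → tab[lim + 1] = 2*lim - 17) ∧ ((¬(tab[4] + 4*tot > 4)) → tab[lim + 1] = 2*lim - 17).
Check whether (tab[4] + 4*tot > 4 → tab[2] = -15) ∧ ((¬(tab[4] + 4*tot > 4)) → tab[2] = -15) ∧ lim = 1 implies it.
Every state satisfying the precondition satisfies the weakest precondition: the implication holds.
Answer: valid


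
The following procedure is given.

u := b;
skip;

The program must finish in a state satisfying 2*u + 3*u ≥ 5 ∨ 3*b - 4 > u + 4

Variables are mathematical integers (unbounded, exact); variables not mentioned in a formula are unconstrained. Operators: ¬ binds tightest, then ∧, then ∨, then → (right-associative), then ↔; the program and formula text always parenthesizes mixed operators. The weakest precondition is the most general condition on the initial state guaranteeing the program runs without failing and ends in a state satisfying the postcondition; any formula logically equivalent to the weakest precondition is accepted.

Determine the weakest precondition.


Working backward. After the program, the postcondition 2*u + 3*u ≥ 5 ∨ 3*b - 4 > u + 4 must hold; in canonical form it is 5*u ≥ 5 ∨ 3*b > u + 8.
Before skip: 5*u ≥ 5 ∨ 3*b > u + 8
Before u := b: 5*b ≥ 5 ∨ 2*b > 8
Answer: WP = 5*b ≥ 5 ∨ 2*b > 8


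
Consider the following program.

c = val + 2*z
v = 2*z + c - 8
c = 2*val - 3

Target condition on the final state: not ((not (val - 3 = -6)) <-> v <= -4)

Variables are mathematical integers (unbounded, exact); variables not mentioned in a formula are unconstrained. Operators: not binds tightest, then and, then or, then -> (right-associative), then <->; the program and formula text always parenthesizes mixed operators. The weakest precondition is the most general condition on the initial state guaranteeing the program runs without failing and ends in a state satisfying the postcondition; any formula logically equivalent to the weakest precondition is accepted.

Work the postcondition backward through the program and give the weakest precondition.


Working backward. After the program, the postcondition not ((not (val - 3 = -6)) <-> v <= -4) must hold; in canonical form it is not ((not (val = -3)) <-> v <= -4).
Before c := 2*val - 3: not ((not (val = -3)) <-> v <= -4)
Before v := 2*z + c - 8: not ((not (val = -3)) <-> c + 2*z <= 4)
Before c := val + 2*z: not ((not (val = -3)) <-> val + 4*z <= 4)
Answer: WP = not ((not (val = -3)) <-> val + 4*z <= 4)


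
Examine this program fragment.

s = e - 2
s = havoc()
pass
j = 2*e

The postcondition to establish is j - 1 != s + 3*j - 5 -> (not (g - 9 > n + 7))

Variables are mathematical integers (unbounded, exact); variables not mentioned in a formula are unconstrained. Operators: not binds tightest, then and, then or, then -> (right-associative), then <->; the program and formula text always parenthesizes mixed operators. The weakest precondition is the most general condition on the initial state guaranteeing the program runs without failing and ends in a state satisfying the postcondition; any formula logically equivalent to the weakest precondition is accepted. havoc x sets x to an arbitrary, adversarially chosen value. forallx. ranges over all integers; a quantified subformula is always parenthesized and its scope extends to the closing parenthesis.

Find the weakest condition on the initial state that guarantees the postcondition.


Working backward. After the program, the postcondition j - 1 != s + 3*j - 5 -> (not (g - 9 > n + 7)) must hold; in canonical form it is 2*j + s != 4 -> (not (g > n + 16)).
Before j := 2*e: 4*e + s != 4 -> (not (g > n + 16))
Before skip: 4*e + s != 4 -> (not (g > n + 16))
Before havoc s: forall s_1. (4*e + s_1 != 4 -> (not (g > n + 16)))
Before s := e - 2: forall s_1. (4*e + s_1 != 4 -> (not (g > n + 16)))
Answer: WP = forall s_1. (4*e + s_1 != 4 -> (not (g > n + 16)))


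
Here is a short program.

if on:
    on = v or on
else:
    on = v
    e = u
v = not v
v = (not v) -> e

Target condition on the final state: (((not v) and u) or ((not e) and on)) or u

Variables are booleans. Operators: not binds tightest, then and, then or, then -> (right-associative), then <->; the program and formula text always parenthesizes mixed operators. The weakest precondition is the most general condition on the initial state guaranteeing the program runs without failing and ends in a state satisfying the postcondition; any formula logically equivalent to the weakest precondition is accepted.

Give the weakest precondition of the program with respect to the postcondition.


Working backward. After the program, the postcondition (((not v) and u) or ((not e) and on)) or u must hold; in canonical form it is ((not v) and u) or ((not e) and on) or u.
Before v := (not v) -> e: ((not ((not v) -> e)) and u) or ((not e) and on) or u
Before v := not v: ((not (v -> e)) and u) or ((not e) and on) or u
Then branch requires ((not (v -> e)) and u) or ((not e) and (v or on)) or u; else branch requires ((not (v -> u)) and u) or ((not u) and v) or u.
Before the if: (on -> (((not (v -> e)) and u) or ((not e) and (v or on)) or u)) and ((not on) -> (((not (v -> u)) and u) or ((not u) and v) or u))
Answer: WP = (on -> (((not (v -> e)) and u) or ((not e) and (v or on)) or u)) and ((not on) -> (((not (v -> u)) and u) or ((not u) and v) or u))


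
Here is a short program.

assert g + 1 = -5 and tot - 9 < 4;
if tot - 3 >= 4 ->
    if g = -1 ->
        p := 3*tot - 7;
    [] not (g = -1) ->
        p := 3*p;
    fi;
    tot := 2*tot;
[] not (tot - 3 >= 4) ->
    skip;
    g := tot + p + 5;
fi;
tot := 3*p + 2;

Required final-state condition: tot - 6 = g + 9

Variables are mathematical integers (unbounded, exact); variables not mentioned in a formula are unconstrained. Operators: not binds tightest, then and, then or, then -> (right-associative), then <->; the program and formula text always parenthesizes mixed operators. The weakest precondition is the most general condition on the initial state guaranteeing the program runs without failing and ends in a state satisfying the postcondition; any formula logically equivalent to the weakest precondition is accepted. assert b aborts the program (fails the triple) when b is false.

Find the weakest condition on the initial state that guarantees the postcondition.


Working backward. After the program, the postcondition tot - 6 = g + 9 must hold; in canonical form it is tot = g + 15.
Before tot := 3*p + 2: 3*p = g + 13
Then branch requires (g = -1 -> 9*tot = g + 34) and ((not (g = -1)) -> 9*p = g + 13); else branch requires 2*p = tot + 18.
Before the if: (tot >= 7 -> ((g = -1 -> 9*tot = g + 34) and ((not (g = -1)) -> 9*p = g + 13))) and ((not (tot >= 7)) -> 2*p = tot + 18)
Before assert g + 1 = -5 and tot - 9 < 4: g = -6 and tot < 13 and (tot >= 7 -> ((g = -1 -> 9*tot = g + 34) and ((not (g = -1)) -> 9*p = g + 13))) and ((not (tot >= 7)) -> 2*p = tot + 18)
Answer: WP = g = -6 and tot < 13 and (tot >= 7 -> ((g = -1 -> 9*tot = g + 34) and ((not (g = -1)) -> 9*p = g + 13))) and ((not (tot >= 7)) -> 2*p = tot + 18)


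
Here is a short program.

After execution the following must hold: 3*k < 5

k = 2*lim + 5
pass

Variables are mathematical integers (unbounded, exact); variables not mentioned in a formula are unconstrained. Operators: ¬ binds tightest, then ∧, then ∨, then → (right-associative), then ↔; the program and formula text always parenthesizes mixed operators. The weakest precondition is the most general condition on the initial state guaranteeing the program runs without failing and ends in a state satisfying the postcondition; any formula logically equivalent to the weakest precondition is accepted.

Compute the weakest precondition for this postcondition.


Working backward. After the program, 3*k < 5 must hold.
Before skip: 3*k < 5
Before k := 2*lim + 5: 6*lim < -10
Answer: WP = 6*lim < -10


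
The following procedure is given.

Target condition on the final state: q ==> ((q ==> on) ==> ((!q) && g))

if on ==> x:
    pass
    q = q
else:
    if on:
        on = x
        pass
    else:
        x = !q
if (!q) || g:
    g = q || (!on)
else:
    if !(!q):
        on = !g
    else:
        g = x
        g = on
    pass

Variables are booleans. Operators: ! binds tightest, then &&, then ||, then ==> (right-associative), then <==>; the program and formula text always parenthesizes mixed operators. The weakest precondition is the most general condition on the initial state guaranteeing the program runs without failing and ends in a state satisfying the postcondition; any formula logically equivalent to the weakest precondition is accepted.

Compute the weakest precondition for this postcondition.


Working backward. After the program, q ==> ((q ==> on) ==> ((!q) && g)) must hold.
Then branch requires q ==> ((q ==> on) ==> ((!q) && (q || (!on)))); else branch requires (q ==> (q ==> ((q ==> (!g)) ==> ((!q) && g)))) && ((!q) ==> (q ==> ((q ==> on) ==> ((!q) && on)))).
Before the if: (((!q) || g) ==> (q ==> ((q ==> on) ==> ((!q) && (q || (!on)))))) && ((!((!q) || g)) ==> ((q ==> (q ==> ((q ==> (!g)) ==> ((!q) && g)))) && ((!q) ==> (q ==> ((q ==> on) ==> ((!q) && on))))))
Then branch requires (((!q) || g) ==> (q ==> ((q ==> on) ==> ((!q) && (q || (!on)))))) && ((!((!q) || g)) ==> ((q ==> (q ==> ((q ==> (!g)) ==> ((!q) && g)))) && ((!q) ==> (q ==> ((q ==> on) ==> ((!q) && on)))))); else branch requires (on ==> ((((!q) || g) ==> (q ==> ((q ==> x) ==> ((!q) && (q || (!x)))))) && ((!((!q) || g)) ==> ((q ==> (q ==> ((q ==> (!g)) ==> ((!q) && g)))) && ((!q) ==> (q ==> ((q ==> x) ==> ((!q) && x)))))))) && ((!on) ==> ((((!q) || g) ==> (q ==> ((q ==> on) ==> ((!q) && (q || (!on)))))) && ((!((!q) || g)) ==> ((q ==> (q ==> ((q ==> (!g)) ==> ((!q) && g)))) && ((!q) ==> (q ==> ((q ==> on) ==> ((!q) && on)))))))).
Before the if: ((on ==> x) ==> ((((!q) || g) ==> (q ==> ((q ==> on) ==> ((!q) && (q || (!on)))))) && ((!((!q) || g)) ==> ((q ==> (q ==> ((q ==> (!g)) ==> ((!q) && g)))) && ((!q) ==> (q ==> ((q ==> on) ==> ((!q) && on)))))))) && ((!(on ==> x)) ==> ((on ==> ((((!q) || g) ==> (q ==> ((q ==> x) ==> ((!q) && (q || (!x)))))) && ((!((!q) || g)) ==> ((q ==> (q ==> ((q ==> (!g)) ==> ((!q) && g)))) && ((!q) ==> (q ==> ((q ==> x) ==> ((!q) && x)))))))) && ((!on) ==> ((((!q) || g) ==> (q ==> ((q ==> on) ==> ((!q) && (q || (!on)))))) && ((!((!q) || g)) ==> ((q ==> (q ==> ((q ==> (!g)) ==> ((!q) && g)))) && ((!q) ==> (q ==> ((q ==> on) ==> ((!q) && on))))))))))
Answer: WP = ((on ==> x) ==> ((((!q) || g) ==> (q ==> ((q ==> on) ==> ((!q) && (q || (!on)))))) && ((!((!q) || g)) ==> ((q ==> (q ==> ((q ==> (!g)) ==> ((!q) && g)))) && ((!q) ==> (q ==> ((q ==> on) ==> ((!q) && on)))))))) && ((!(on ==> x)) ==> ((on ==> ((((!q) || g) ==> (q ==> ((q ==> x) ==> ((!q) && (q || (!x)))))) && ((!((!q) || g)) ==> ((q ==> (q ==> ((q ==> (!g)) ==> ((!q) && g)))) && ((!q) ==> (q ==> ((q ==> x) ==> ((!q) && x)))))))) && ((!on) ==> ((((!q) || g) ==> (q ==> ((q ==> on) ==> ((!q) && (q || (!on)))))) && ((!((!q) || g)) ==> ((q ==> (q ==> ((q ==> (!g)) ==> ((!q) && g)))) && ((!q) ==> (q ==> ((q ==> on) ==> ((!q) && on))))))))))
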